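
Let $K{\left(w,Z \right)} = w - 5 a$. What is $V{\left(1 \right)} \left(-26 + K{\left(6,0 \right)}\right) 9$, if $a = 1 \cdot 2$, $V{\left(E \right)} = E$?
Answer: $-270$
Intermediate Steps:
$a = 2$
$K{\left(w,Z \right)} = -10 + w$ ($K{\left(w,Z \right)} = w - 10 = -10 + w$)
$V{\left(1 \right)} \left(-26 + K{\left(6,0 \right)}\right) 9 = 1 \left(-26 + \left(-10 + 6\right)\right) 9 = 1 \left(-26 - 4\right) 9 = 1 \left(-30\right) 9 = \left(-30\right) 9 = -270$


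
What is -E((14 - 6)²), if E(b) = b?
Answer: -64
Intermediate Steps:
-E((14 - 6)²) = -(14 - 6)² = -1*8² = -1*64 = -64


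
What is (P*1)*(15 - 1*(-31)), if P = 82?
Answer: 3772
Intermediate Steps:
(P*1)*(15 - 1*(-31)) = (82*1)*(15 - 1*(-31)) = 82*(15 + 31) = 82*46 = 3772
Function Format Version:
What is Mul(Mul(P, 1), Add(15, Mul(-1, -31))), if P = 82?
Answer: 3772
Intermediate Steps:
Mul(Mul(P, 1), Add(15, Mul(-1, -31))) = Mul(Mul(82, 1), Add(15, Mul(-1, -31))) = Mul(82, Add(15, 31)) = Mul(82, 46) = 3772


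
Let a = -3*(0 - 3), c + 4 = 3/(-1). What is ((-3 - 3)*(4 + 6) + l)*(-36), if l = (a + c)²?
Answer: 2016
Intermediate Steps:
c = -7 (c = -4 + 3/(-1) = -4 + 3*(-1) = -4 - 3 = -7)
a = 9 (a = -3*(-3) = 9)
l = 4 (l = (9 - 7)² = 2² = 4)
((-3 - 3)*(4 + 6) + l)*(-36) = ((-3 - 3)*(4 + 6) + 4)*(-36) = (-6*10 + 4)*(-36) = (-60 + 4)*(-36) = -56*(-36) = 2016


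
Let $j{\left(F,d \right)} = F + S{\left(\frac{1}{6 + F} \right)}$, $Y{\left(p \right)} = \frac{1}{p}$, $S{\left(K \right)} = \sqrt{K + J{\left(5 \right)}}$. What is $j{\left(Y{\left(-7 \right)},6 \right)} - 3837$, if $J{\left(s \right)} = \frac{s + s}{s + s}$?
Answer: $- \frac{26860}{7} + \frac{4 \sqrt{123}}{41} \approx -3836.1$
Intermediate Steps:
$J{\left(s \right)} = 1$ ($J{\left(s \right)} = \frac{2 s}{2 s} = 2 s \frac{1}{2 s} = 1$)
$S{\left(K \right)} = \sqrt{1 + K}$ ($S{\left(K \right)} = \sqrt{K + 1} = \sqrt{1 + K}$)
$j{\left(F,d \right)} = F + \sqrt{1 + \frac{1}{6 + F}}$
$j{\left(Y{\left(-7 \right)},6 \right)} - 3837 = \left(\frac{1}{-7} + \sqrt{\frac{7 + \frac{1}{-7}}{6 + \frac{1}{-7}}}\right) - 3837 = \left(- \frac{1}{7} + \sqrt{\frac{7 - \frac{1}{7}}{6 - \frac{1}{7}}}\right) - 3837 = \left(- \frac{1}{7} + \sqrt{\frac{1}{\frac{41}{7}} \cdot \frac{48}{7}}\right) - 3837 = \left(- \frac{1}{7} + \sqrt{\frac{7}{41} \cdot \frac{48}{7}}\right) - 3837 = \left(- \frac{1}{7} + \sqrt{\frac{48}{41}}\right) - 3837 = \left(- \frac{1}{7} + \frac{4 \sqrt{123}}{41}\right) - 3837 = - \frac{26860}{7} + \frac{4 \sqrt{123}}{41}$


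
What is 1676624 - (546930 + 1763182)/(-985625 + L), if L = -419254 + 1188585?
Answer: 181323010784/108147 ≈ 1.6766e+6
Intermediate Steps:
L = 769331
1676624 - (546930 + 1763182)/(-985625 + L) = 1676624 - (546930 + 1763182)/(-985625 + 769331) = 1676624 - 2310112/(-216294) = 1676624 - 2310112*(-1)/216294 = 1676624 - 1*(-1155056/108147) = 1676624 + 1155056/108147 = 181323010784/108147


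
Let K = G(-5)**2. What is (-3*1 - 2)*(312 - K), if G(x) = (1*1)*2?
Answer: -1540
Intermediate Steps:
G(x) = 2 (G(x) = 1*2 = 2)
K = 4 (K = 2**2 = 4)
(-3*1 - 2)*(312 - K) = (-3*1 - 2)*(312 - 1*4) = (-3 - 2)*(312 - 4) = -5*308 = -1540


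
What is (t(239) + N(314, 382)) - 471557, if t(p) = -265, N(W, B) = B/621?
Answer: -293001080/621 ≈ -4.7182e+5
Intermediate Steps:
N(W, B) = B/621 (N(W, B) = B*(1/621) = B/621)
(t(239) + N(314, 382)) - 471557 = (-265 + (1/621)*382) - 471557 = (-265 + 382/621) - 471557 = -164183/621 - 471557 = -293001080/621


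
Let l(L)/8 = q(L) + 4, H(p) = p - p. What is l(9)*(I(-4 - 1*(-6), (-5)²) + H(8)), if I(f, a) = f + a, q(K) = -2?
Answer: 432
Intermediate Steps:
H(p) = 0
l(L) = 16 (l(L) = 8*(-2 + 4) = 8*2 = 16)
I(f, a) = a + f
l(9)*(I(-4 - 1*(-6), (-5)²) + H(8)) = 16*(((-5)² + (-4 - 1*(-6))) + 0) = 16*((25 + (-4 + 6)) + 0) = 16*((25 + 2) + 0) = 16*(27 + 0) = 16*27 = 432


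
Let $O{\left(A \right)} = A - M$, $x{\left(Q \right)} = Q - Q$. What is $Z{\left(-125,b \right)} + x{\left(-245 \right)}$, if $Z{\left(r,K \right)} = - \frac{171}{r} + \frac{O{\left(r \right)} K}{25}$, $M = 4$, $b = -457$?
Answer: $\frac{294936}{125} \approx 2359.5$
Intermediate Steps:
$x{\left(Q \right)} = 0$
$O{\left(A \right)} = -4 + A$ ($O{\left(A \right)} = A - 4 = -4 + A$)
$Z{\left(r,K \right)} = - \frac{171}{r} + \frac{K \left(-4 + r\right)}{25}$ ($Z{\left(r,K \right)} = - \frac{171}{r} + \frac{\left(-4 + r\right) K}{25} = - \frac{171}{r} + K \left(-4 + r\right) \frac{1}{25} = - \frac{171}{r} + \frac{K \left(-4 + r\right)}{25}$)
$Z{\left(-125,b \right)} + x{\left(-245 \right)} = \frac{-4275 - - 57125 \left(-4 - 125\right)}{25 \left(-125\right)} + 0 = \frac{1}{25} \left(- \frac{1}{125}\right) \left(-4275 - \left(-57125\right) \left(-129\right)\right) + 0 = \frac{1}{25} \left(- \frac{1}{125}\right) \left(-4275 - 7369125\right) + 0 = \frac{1}{25} \left(- \frac{1}{125}\right) \left(-7373400\right) + 0 = \frac{294936}{125} + 0 = \frac{294936}{125}$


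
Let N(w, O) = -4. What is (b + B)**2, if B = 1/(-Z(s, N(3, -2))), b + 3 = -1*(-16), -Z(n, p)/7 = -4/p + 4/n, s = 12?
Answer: 134689/784 ≈ 171.80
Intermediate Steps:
Z(n, p) = -28/n + 28/p (Z(n, p) = -7*(-4/p + 4/n) = -28/n + 28/p)
b = 13 (b = -3 - 1*(-16) = -3 + 16 = 13)
B = 3/28 (B = 1/(-(-28/12 + 28/(-4))) = 1/(-(-28*1/12 + 28*(-1/4))) = 1/(-(-7/3 - 7)) = 1/(-1*(-28/3)) = 1/(28/3) = 3/28 ≈ 0.10714)
(b + B)**2 = (13 + 3/28)**2 = (367/28)**2 = 134689/784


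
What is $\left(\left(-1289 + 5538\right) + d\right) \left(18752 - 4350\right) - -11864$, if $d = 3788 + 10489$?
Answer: $266823316$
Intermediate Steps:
$d = 14277$
$\left(\left(-1289 + 5538\right) + d\right) \left(18752 - 4350\right) - -11864 = \left(\left(-1289 + 5538\right) + 14277\right) \left(18752 - 4350\right) - -11864 = \left(4249 + 14277\right) 14402 + 11864 = 18526 \cdot 14402 + 11864 = 266811452 + 11864 = 266823316$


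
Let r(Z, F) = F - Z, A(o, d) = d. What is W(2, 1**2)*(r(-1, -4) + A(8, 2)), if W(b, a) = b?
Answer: -2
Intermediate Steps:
W(2, 1**2)*(r(-1, -4) + A(8, 2)) = 2*((-4 - 1*(-1)) + 2) = 2*((-4 + 1) + 2) = 2*(-3 + 2) = 2*(-1) = -2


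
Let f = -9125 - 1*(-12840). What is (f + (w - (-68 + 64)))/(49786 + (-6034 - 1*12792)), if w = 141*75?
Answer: 7147/15480 ≈ 0.46169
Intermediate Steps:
f = 3715 (f = -9125 + 12840 = 3715)
w = 10575
(f + (w - (-68 + 64)))/(49786 + (-6034 - 1*12792)) = (3715 + (10575 - (-68 + 64)))/(49786 + (-6034 - 1*12792)) = (3715 + (10575 - (-4)))/(49786 + (-6034 - 12792)) = (3715 + (10575 - 1*(-4)))/(49786 - 18826) = (3715 + (10575 + 4))/30960 = (3715 + 10579)*(1/30960) = 14294*(1/30960) = 7147/15480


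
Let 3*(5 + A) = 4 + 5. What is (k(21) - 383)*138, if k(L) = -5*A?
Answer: -51474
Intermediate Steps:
A = -2 (A = -5 + (4 + 5)/3 = -5 + (1/3)*9 = -5 + 3 = -2)
k(L) = 10 (k(L) = -5*(-2) = 10)
(k(21) - 383)*138 = (10 - 383)*138 = -373*138 = -51474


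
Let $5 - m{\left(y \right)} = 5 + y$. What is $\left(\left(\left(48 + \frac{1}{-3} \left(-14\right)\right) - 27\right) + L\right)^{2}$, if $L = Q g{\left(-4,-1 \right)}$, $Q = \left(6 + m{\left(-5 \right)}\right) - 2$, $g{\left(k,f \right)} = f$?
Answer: $\frac{2500}{9} \approx 277.78$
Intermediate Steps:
$m{\left(y \right)} = - y$ ($m{\left(y \right)} = 5 - \left(5 + y\right) = - y$)
$Q = 9$ ($Q = \left(6 - -5\right) - 2 = \left(6 + 5\right) - 2 = 11 - 2 = 9$)
$L = -9$ ($L = 9 \left(-1\right) = -9$)
$\left(\left(\left(48 + \frac{1}{-3} \left(-14\right)\right) - 27\right) + L\right)^{2} = \left(\left(\left(48 + \frac{1}{-3} \left(-14\right)\right) - 27\right) - 9\right)^{2} = \left(\left(\left(48 - - \frac{14}{3}\right) - 27\right) - 9\right)^{2} = \left(\left(\left(48 + \frac{14}{3}\right) - 27\right) - 9\right)^{2} = \left(\left(\frac{158}{3} - 27\right) - 9\right)^{2} = \left(\frac{77}{3} - 9\right)^{2} = \left(\frac{50}{3}\right)^{2} = \frac{2500}{9}$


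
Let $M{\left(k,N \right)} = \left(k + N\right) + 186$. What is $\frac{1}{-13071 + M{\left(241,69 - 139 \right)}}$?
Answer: $- \frac{1}{12714} \approx -7.8653 \cdot 10^{-5}$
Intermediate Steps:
$M{\left(k,N \right)} = 186 + N + k$ ($M{\left(k,N \right)} = \left(N + k\right) + 186 = 186 + N + k$)
$\frac{1}{-13071 + M{\left(241,69 - 139 \right)}} = \frac{1}{-13071 + \left(186 + \left(69 - 139\right) + 241\right)} = \frac{1}{-13071 + \left(186 - 70 + 241\right)} = \frac{1}{-13071 + 357} = \frac{1}{-12714} = - \frac{1}{12714}$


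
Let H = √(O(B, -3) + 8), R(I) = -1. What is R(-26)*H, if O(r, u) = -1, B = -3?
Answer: -√7 ≈ -2.6458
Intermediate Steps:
H = √7 (H = √(-1 + 8) = √7 ≈ 2.6458)
R(-26)*H = -√7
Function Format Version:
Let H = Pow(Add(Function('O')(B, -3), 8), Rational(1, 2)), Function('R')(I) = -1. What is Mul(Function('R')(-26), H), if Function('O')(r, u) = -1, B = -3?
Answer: Mul(-1, Pow(7, Rational(1, 2))) ≈ -2.6458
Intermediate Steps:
H = Pow(7, Rational(1, 2)) (H = Pow(Add(-1, 8), Rational(1, 2)) = Pow(7, Rational(1, 2)) ≈ 2.6458)
Mul(Function('R')(-26), H) = Mul(-1, Pow(7, Rational(1, 2)))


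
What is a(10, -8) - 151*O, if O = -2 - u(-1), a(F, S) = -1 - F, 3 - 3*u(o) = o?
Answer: 1477/3 ≈ 492.33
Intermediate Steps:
u(o) = 1 - o/3
O = -10/3 (O = -2 - (1 - ⅓*(-1)) = -2 - (1 + ⅓) = -2 - 1*4/3 = -2 - 4/3 = -10/3 ≈ -3.3333)
a(10, -8) - 151*O = (-1 - 1*10) - 151*(-10/3) = (-1 - 10) + 1510/3 = -11 + 1510/3 = 1477/3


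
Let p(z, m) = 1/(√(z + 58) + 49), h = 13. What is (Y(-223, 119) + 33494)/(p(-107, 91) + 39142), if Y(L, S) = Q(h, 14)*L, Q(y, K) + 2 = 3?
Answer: 3190620661179/3753639437717 + 232897*I/3753639437717 ≈ 0.85001 + 6.2046e-8*I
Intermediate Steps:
Q(y, K) = 1 (Q(y, K) = -2 + 3 = 1)
Y(L, S) = L (Y(L, S) = 1*L = L)
p(z, m) = 1/(49 + √(58 + z)) (p(z, m) = 1/(√(58 + z) + 49) = 1/(49 + √(58 + z)))
(Y(-223, 119) + 33494)/(p(-107, 91) + 39142) = (-223 + 33494)/(1/(49 + √(58 - 107)) + 39142) = 33271/(1/(49 + √(-49)) + 39142) = 33271/(1/(49 + 7*I) + 39142) = 33271/((49 - 7*I)/2450 + 39142) = 33271/(39142 + (49 - 7*I)/2450)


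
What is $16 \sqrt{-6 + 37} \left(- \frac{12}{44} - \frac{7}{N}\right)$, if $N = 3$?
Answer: $- \frac{1376 \sqrt{31}}{33} \approx -232.16$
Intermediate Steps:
$16 \sqrt{-6 + 37} \left(- \frac{12}{44} - \frac{7}{N}\right) = 16 \sqrt{-6 + 37} \left(- \frac{12}{44} - \frac{7}{3}\right) = 16 \sqrt{31} \left(\left(-12\right) \frac{1}{44} - \frac{7}{3}\right) = 16 \sqrt{31} \left(- \frac{3}{11} - \frac{7}{3}\right) = 16 \sqrt{31} \left(- \frac{86}{33}\right) = - \frac{1376 \sqrt{31}}{33}$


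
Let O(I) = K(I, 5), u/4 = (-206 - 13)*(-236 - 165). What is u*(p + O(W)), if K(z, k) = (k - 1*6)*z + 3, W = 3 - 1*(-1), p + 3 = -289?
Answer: -102923868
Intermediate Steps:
p = -292 (p = -3 - 289 = -292)
W = 4 (W = 3 + 1 = 4)
K(z, k) = 3 + z*(-6 + k) (K(z, k) = (k - 6)*z + 3 = (-6 + k)*z + 3 = z*(-6 + k) + 3 = 3 + z*(-6 + k))
u = 351276 (u = 4*((-206 - 13)*(-236 - 165)) = 4*(-219*(-401)) = 4*87819 = 351276)
O(I) = 3 - I (O(I) = 3 - 6*I + 5*I = 3 - I)
u*(p + O(W)) = 351276*(-292 + (3 - 1*4)) = 351276*(-292 + (3 - 4)) = 351276*(-292 - 1) = 351276*(-293) = -102923868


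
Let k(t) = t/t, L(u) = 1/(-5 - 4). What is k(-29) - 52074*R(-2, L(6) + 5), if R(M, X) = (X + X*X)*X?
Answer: -593689807/81 ≈ -7.3295e+6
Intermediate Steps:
L(u) = -⅑ (L(u) = 1/(-9) = -⅑)
R(M, X) = X*(X + X²) (R(M, X) = (X + X²)*X = X*(X + X²))
k(t) = 1
k(-29) - 52074*R(-2, L(6) + 5) = 1 - 52074*(-⅑ + 5)²*(1 + (-⅑ + 5)) = 1 - 52074*(44/9)²*(1 + 44/9) = 1 - 52074*(1936/81)*(53/9) = 1 - 52074*102608/729 = 1 - 526*1128688/81 = 1 - 593689888/81 = -593689807/81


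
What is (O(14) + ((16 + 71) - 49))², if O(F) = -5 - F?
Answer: 361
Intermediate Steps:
(O(14) + ((16 + 71) - 49))² = ((-5 - 1*14) + ((16 + 71) - 49))² = ((-5 - 14) + (87 - 49))² = (-19 + 38)² = 19² = 361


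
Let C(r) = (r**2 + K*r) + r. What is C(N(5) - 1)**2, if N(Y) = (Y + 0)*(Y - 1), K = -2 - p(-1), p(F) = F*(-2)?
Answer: 92416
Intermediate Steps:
p(F) = -2*F
K = -4 (K = -2 - (-2)*(-1) = -2 - 1*2 = -2 - 2 = -4)
N(Y) = Y*(-1 + Y)
C(r) = r**2 - 3*r (C(r) = (r**2 - 4*r) + r = r**2 - 3*r)
C(N(5) - 1)**2 = ((5*(-1 + 5) - 1)*(-3 + (5*(-1 + 5) - 1)))**2 = ((5*4 - 1)*(-3 + (5*4 - 1)))**2 = ((20 - 1)*(-3 + (20 - 1)))**2 = (19*(-3 + 19))**2 = (19*16)**2 = 304**2 = 92416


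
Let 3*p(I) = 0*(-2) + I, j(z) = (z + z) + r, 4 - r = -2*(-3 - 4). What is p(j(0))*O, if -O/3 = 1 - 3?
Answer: -20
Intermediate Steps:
r = -10 (r = 4 - (-2)*(-3 - 4) = 4 - (-2)*(-7) = 4 - 1*14 = 4 - 14 = -10)
j(z) = -10 + 2*z (j(z) = (z + z) - 10 = 2*z - 10 = -10 + 2*z)
p(I) = I/3 (p(I) = (0*(-2) + I)/3 = (0 + I)/3 = I/3)
O = 6 (O = -3*(1 - 3) = -3*(-2) = 6)
p(j(0))*O = ((-10 + 2*0)/3)*6 = ((-10 + 0)/3)*6 = ((⅓)*(-10))*6 = -10/3*6 = -20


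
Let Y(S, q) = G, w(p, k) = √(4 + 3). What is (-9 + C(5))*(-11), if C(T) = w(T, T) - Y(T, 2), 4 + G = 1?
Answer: 66 - 11*√7 ≈ 36.897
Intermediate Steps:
G = -3 (G = -4 + 1 = -3)
w(p, k) = √7
Y(S, q) = -3
C(T) = 3 + √7 (C(T) = √7 - 1*(-3) = √7 + 3 = 3 + √7)
(-9 + C(5))*(-11) = (-9 + (3 + √7))*(-11) = (-6 + √7)*(-11) = 66 - 11*√7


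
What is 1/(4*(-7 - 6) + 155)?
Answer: 1/103 ≈ 0.0097087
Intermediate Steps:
1/(4*(-7 - 6) + 155) = 1/(4*(-13) + 155) = 1/(-52 + 155) = 1/103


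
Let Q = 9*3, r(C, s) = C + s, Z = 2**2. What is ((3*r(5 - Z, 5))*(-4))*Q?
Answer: -1944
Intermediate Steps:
Z = 4
Q = 27
((3*r(5 - Z, 5))*(-4))*Q = ((3*((5 - 1*4) + 5))*(-4))*27 = ((3*((5 - 4) + 5))*(-4))*27 = ((3*(1 + 5))*(-4))*27 = ((3*6)*(-4))*27 = (18*(-4))*27 = -72*27 = -1944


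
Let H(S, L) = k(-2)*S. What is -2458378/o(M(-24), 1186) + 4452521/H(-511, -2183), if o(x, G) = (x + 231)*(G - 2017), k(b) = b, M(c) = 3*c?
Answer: 590819609525/135035838 ≈ 4375.3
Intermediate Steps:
H(S, L) = -2*S
o(x, G) = (-2017 + G)*(231 + x) (o(x, G) = (231 + x)*(-2017 + G) = (-2017 + G)*(231 + x))
-2458378/o(M(-24), 1186) + 4452521/H(-511, -2183) = -2458378/(-465927 - 6051*(-24) + 231*1186 + 1186*(3*(-24))) + 4452521/((-2*(-511))) = -2458378/(-465927 - 2017*(-72) + 273966 + 1186*(-72)) + 4452521/1022 = -2458378/(-465927 + 145224 + 273966 - 85392) + 4452521*(1/1022) = -2458378/(-132129) + 4452521/1022 = -2458378*(-1/132129) + 4452521/1022 = 2458378/132129 + 4452521/1022 = 590819609525/135035838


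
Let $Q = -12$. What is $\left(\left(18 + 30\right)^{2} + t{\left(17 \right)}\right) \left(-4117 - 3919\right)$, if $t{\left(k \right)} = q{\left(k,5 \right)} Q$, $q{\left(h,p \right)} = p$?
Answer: $-18032784$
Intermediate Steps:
$t{\left(k \right)} = -60$ ($t{\left(k \right)} = 5 \left(-12\right) = -60$)
$\left(\left(18 + 30\right)^{2} + t{\left(17 \right)}\right) \left(-4117 - 3919\right) = \left(\left(18 + 30\right)^{2} - 60\right) \left(-4117 - 3919\right) = \left(48^{2} - 60\right) \left(-8036\right) = \left(2304 - 60\right) \left(-8036\right) = 2244 \left(-8036\right) = -18032784$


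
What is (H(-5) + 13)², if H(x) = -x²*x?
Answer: 19044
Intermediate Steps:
H(x) = -x³
(H(-5) + 13)² = (-1*(-5)³ + 13)² = (-1*(-125) + 13)² = (125 + 13)² = 138² = 19044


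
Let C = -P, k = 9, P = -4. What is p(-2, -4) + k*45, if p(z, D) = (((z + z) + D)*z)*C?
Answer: 469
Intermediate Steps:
C = 4 (C = -1*(-4) = 4)
p(z, D) = 4*z*(D + 2*z) (p(z, D) = (((z + z) + D)*z)*4 = ((2*z + D)*z)*4 = ((D + 2*z)*z)*4 = (z*(D + 2*z))*4 = 4*z*(D + 2*z))
p(-2, -4) + k*45 = 4*(-2)*(-4 + 2*(-2)) + 9*45 = 4*(-2)*(-4 - 4) + 405 = 4*(-2)*(-8) + 405 = 64 + 405 = 469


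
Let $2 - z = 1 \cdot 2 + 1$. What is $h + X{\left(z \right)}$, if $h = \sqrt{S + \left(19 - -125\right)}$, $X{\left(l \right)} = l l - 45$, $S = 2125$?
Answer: $-44 + \sqrt{2269} \approx 3.634$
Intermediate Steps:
$z = -1$ ($z = 2 - \left(1 \cdot 2 + 1\right) = 2 - \left(2 + 1\right) = 2 - 3 = -1$)
$X{\left(l \right)} = -45 + l^{2}$ ($X{\left(l \right)} = l^{2} - 45 = -45 + l^{2}$)
$h = \sqrt{2269}$ ($h = \sqrt{2125 + \left(19 - -125\right)} = \sqrt{2125 + \left(19 + 125\right)} = \sqrt{2125 + 144} = \sqrt{2269} \approx 47.634$)
$h + X{\left(z \right)} = \sqrt{2269} - \left(45 - \left(-1\right)^{2}\right) = \sqrt{2269} + \left(-45 + 1\right) = \sqrt{2269} - 44 = -44 + \sqrt{2269}$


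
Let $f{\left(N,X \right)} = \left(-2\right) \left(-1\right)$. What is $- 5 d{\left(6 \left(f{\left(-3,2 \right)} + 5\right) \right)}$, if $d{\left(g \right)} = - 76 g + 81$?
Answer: $15555$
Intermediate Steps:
$f{\left(N,X \right)} = 2$
$d{\left(g \right)} = 81 - 76 g$
$- 5 d{\left(6 \left(f{\left(-3,2 \right)} + 5\right) \right)} = - 5 \left(81 - 76 \cdot 6 \left(2 + 5\right)\right) = - 5 \left(81 - 76 \cdot 6 \cdot 7\right) = - 5 \left(81 - 3192\right) = \left(-5\right) \left(-3111\right) = 15555$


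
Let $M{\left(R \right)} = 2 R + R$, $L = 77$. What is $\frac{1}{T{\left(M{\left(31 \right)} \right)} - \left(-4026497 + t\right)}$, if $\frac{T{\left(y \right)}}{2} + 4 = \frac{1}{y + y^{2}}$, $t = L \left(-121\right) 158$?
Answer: $\frac{4371}{24034271326} \approx 1.8187 \cdot 10^{-7}$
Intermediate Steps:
$t = -1472086$ ($t = 77 \left(-121\right) 158 = \left(-9317\right) 158 = -1472086$)
$M{\left(R \right)} = 3 R$
$T{\left(y \right)} = -8 + \frac{2}{y + y^{2}}$
$\frac{1}{T{\left(M{\left(31 \right)} \right)} - \left(-4026497 + t\right)} = \frac{1}{\frac{2 \left(1 - 4 \cdot 3 \cdot 31 - 4 \left(3 \cdot 31\right)^{2}\right)}{3 \cdot 31 \left(1 + 3 \cdot 31\right)} + \left(4026497 - -1472086\right)} = \frac{1}{\frac{2 \left(1 - 372 - 4 \cdot 93^{2}\right)}{93 \left(1 + 93\right)} + \left(4026497 + 1472086\right)} = \frac{1}{2 \cdot \frac{1}{93} \cdot \frac{1}{94} \left(1 - 372 - 34596\right) + 5498583} = \frac{1}{2 \cdot \frac{1}{93} \cdot \frac{1}{94} \left(-34967\right) + 5498583} = \frac{1}{- \frac{34967}{4371} + 5498583} = \frac{1}{\frac{24034271326}{4371}} = \frac{4371}{24034271326}$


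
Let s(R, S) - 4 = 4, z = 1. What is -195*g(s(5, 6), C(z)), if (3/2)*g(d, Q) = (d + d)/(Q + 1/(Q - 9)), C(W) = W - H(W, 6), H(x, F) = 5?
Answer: 27040/53 ≈ 510.19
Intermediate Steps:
s(R, S) = 8 (s(R, S) = 4 + 4 = 8)
C(W) = -5 + W (C(W) = W - 1*5 = W - 5 = -5 + W)
g(d, Q) = 4*d/(3*(Q + 1/(-9 + Q))) (g(d, Q) = 2*((d + d)/(Q + 1/(Q - 9)))/3 = 2*((2*d)/(Q + 1/(-9 + Q)))/3 = 2*(2*d/(Q + 1/(-9 + Q)))/3 = 4*d/(3*(Q + 1/(-9 + Q))))
-195*g(s(5, 6), C(z)) = -260*8*(-9 + (-5 + 1))/(1 + (-5 + 1)**2 - 9*(-5 + 1)) = -260*8*(-9 - 4)/(1 + (-4)**2 - 9*(-4)) = -260*8*(-13)/(1 + 16 + 36) = -260*8*(-13)/53 = -195*(-416/159) = 27040/53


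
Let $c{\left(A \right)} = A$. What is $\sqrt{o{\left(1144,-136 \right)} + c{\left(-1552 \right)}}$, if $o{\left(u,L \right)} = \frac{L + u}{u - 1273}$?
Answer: $\frac{16 i \sqrt{11266}}{43} \approx 39.495 i$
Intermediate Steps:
$o{\left(u,L \right)} = \frac{L + u}{-1273 + u}$
$\sqrt{o{\left(1144,-136 \right)} + c{\left(-1552 \right)}} = \sqrt{\frac{-136 + 1144}{-1273 + 1144} - 1552} = \sqrt{\frac{1}{-129} \cdot 1008 - 1552} = \sqrt{\left(- \frac{1}{129}\right) 1008 - 1552} = \sqrt{- \frac{336}{43} - 1552} = \sqrt{- \frac{67072}{43}} = \frac{16 i \sqrt{11266}}{43}$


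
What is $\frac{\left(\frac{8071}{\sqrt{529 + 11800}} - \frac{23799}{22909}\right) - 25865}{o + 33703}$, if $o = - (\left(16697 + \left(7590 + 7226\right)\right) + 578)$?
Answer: $- \frac{148141271}{9232327} + \frac{8071 \sqrt{12329}}{19874348} \approx -16.001$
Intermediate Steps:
$o = -32091$ ($o = - (\left(16697 + 14816\right) + 578) = - (31513 + 578) = \left(-1\right) 32091 = -32091$)
$\frac{\left(\frac{8071}{\sqrt{529 + 11800}} - \frac{23799}{22909}\right) - 25865}{o + 33703} = \frac{\left(\frac{8071}{\sqrt{529 + 11800}} - \frac{23799}{22909}\right) - 25865}{-32091 + 33703} = \frac{\left(\frac{8071}{\sqrt{12329}} - \frac{23799}{22909}\right) - 25865}{1612} = \left(\left(8071 \frac{\sqrt{12329}}{12329} - \frac{23799}{22909}\right) - 25865\right) \frac{1}{1612} = \left(\left(\frac{8071 \sqrt{12329}}{12329} - \frac{23799}{22909}\right) - 25865\right) \frac{1}{1612} = \left(\left(- \frac{23799}{22909} + \frac{8071 \sqrt{12329}}{12329}\right) - 25865\right) \frac{1}{1612} = \left(- \frac{592565084}{22909} + \frac{8071 \sqrt{12329}}{12329}\right) \frac{1}{1612} = - \frac{148141271}{9232327} + \frac{8071 \sqrt{12329}}{19874348}$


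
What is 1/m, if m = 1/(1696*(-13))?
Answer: -22048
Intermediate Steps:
m = -1/22048 (m = 1/(-22048) = -1/22048 ≈ -4.5356e-5)
1/m = 1/(-1/22048) = -22048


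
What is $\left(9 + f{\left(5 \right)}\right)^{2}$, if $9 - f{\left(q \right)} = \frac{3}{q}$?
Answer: $\frac{7569}{25} \approx 302.76$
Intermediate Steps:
$f{\left(q \right)} = 9 - \frac{3}{q}$
$\left(9 + f{\left(5 \right)}\right)^{2} = \left(9 + \left(9 - \frac{3}{5}\right)\right)^{2} = \left(9 + \frac{42}{5}\right)^{2} = \left(\frac{87}{5}\right)^{2} = \frac{7569}{25}$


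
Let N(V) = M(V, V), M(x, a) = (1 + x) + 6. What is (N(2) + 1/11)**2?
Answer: 10000/121 ≈ 82.645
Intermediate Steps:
M(x, a) = 7 + x
N(V) = 7 + V
(N(2) + 1/11)**2 = ((7 + 2) + 1/11)**2 = (9 + 1/11)**2 = (100/11)**2 = 10000/121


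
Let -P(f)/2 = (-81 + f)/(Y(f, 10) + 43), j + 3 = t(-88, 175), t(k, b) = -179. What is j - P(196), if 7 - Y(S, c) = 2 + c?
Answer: -3343/19 ≈ -175.95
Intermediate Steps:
Y(S, c) = 5 - c (Y(S, c) = 7 - (2 + c) = 7 + (-2 - c) = 5 - c)
j = -182 (j = -3 - 179 = -182)
P(f) = 81/19 - f/19 (P(f) = -2*(-81 + f)/((5 - 1*10) + 43) = -2*(-81 + f)/((5 - 10) + 43) = -2*(-81 + f)/(-5 + 43) = -2*(-81 + f)/38 = -2*(-81/38 + f/38) = 81/19 - f/19)
j - P(196) = -182 - (81/19 - 1/19*196) = -182 - (81/19 - 196/19) = -182 - 1*(-115/19) = -182 + 115/19 = -3343/19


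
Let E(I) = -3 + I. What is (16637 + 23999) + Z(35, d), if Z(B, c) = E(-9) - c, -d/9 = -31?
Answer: 40345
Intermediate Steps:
d = 279 (d = -9*(-31) = 279)
Z(B, c) = -12 - c (Z(B, c) = (-3 - 9) - c = -12 - c)
(16637 + 23999) + Z(35, d) = (16637 + 23999) + (-12 - 1*279) = 40636 + (-12 - 279) = 40636 - 291 = 40345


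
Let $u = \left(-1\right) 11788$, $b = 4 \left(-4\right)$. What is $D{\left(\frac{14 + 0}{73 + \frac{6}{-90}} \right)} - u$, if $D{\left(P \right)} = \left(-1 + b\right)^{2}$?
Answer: $12077$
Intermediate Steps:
$b = -16$
$u = -11788$
$D{\left(P \right)} = 289$ ($D{\left(P \right)} = \left(-1 - 16\right)^{2} = \left(-17\right)^{2} = 289$)
$D{\left(\frac{14 + 0}{73 + \frac{6}{-90}} \right)} - u = 289 - -11788 = 289 + 11788 = 12077$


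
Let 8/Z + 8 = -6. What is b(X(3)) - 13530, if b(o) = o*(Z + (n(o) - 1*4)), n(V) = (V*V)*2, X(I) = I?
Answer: -94428/7 ≈ -13490.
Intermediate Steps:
n(V) = 2*V**2 (n(V) = V**2*2 = 2*V**2)
Z = -4/7 (Z = 8/(-8 - 6) = 8/(-14) = 8*(-1/14) = -4/7 ≈ -0.57143)
b(o) = o*(-32/7 + 2*o**2) (b(o) = o*(-4/7 + (2*o**2 - 1*4)) = o*(-4/7 + (2*o**2 - 4)) = o*(-4/7 + (-4 + 2*o**2)) = o*(-32/7 + 2*o**2))
b(X(3)) - 13530 = 2*3*(-16/7 + 3**2) - 13530 = 2*3*(-16/7 + 9) - 13530 = 2*3*(47/7) - 13530 = 282/7 - 13530 = -94428/7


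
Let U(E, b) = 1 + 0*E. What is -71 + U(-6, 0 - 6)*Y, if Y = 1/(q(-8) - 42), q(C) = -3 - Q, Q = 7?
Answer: -3693/52 ≈ -71.019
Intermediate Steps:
q(C) = -10 (q(C) = -3 - 1*7 = -3 - 7 = -10)
U(E, b) = 1 (U(E, b) = 1 + 0 = 1)
Y = -1/52 (Y = 1/(-10 - 42) = 1/(-52) = -1/52 ≈ -0.019231)
-71 + U(-6, 0 - 6)*Y = -71 + 1*(-1/52) = -71 - 1/52 = -3693/52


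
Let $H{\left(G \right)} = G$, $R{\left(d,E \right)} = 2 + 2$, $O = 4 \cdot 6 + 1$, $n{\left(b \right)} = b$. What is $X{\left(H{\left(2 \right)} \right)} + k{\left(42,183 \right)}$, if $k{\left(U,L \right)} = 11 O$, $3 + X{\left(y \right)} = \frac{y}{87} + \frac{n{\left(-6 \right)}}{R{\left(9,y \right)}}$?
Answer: $\frac{47071}{174} \approx 270.52$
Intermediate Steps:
$O = 25$ ($O = 24 + 1 = 25$)
$R{\left(d,E \right)} = 4$
$X{\left(y \right)} = - \frac{9}{2} + \frac{y}{87}$ ($X{\left(y \right)} = -3 + \left(\frac{y}{87} - \frac{6}{4}\right) = -3 + \left(y \frac{1}{87} - \frac{3}{2}\right) = -3 + \left(\frac{y}{87} - \frac{3}{2}\right) = -3 + \left(- \frac{3}{2} + \frac{y}{87}\right) = - \frac{9}{2} + \frac{y}{87}$)
$k{\left(U,L \right)} = 275$ ($k{\left(U,L \right)} = 11 \cdot 25 = 275$)
$X{\left(H{\left(2 \right)} \right)} + k{\left(42,183 \right)} = \left(- \frac{9}{2} + \frac{1}{87} \cdot 2\right) + 275 = \left(- \frac{9}{2} + \frac{2}{87}\right) + 275 = - \frac{779}{174} + 275 = \frac{47071}{174}$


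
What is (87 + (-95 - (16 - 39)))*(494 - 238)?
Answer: 3840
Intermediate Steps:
(87 + (-95 - (16 - 39)))*(494 - 238) = (87 + (-95 - 1*(-23)))*256 = (87 + (-95 + 23))*256 = (87 - 72)*256 = 15*256 = 3840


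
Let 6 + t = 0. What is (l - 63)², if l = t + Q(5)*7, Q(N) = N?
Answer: 1156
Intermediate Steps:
t = -6 (t = -6 + 0 = -6)
l = 29 (l = -6 + 5*7 = -6 + 35 = 29)
(l - 63)² = (29 - 63)² = (-34)² = 1156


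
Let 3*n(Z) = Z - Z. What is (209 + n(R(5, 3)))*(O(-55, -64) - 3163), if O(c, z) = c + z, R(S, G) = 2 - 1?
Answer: -685938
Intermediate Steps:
R(S, G) = 1
n(Z) = 0 (n(Z) = (Z - Z)/3 = (⅓)*0 = 0)
(209 + n(R(5, 3)))*(O(-55, -64) - 3163) = (209 + 0)*((-55 - 64) - 3163) = 209*(-119 - 3163) = 209*(-3282) = -685938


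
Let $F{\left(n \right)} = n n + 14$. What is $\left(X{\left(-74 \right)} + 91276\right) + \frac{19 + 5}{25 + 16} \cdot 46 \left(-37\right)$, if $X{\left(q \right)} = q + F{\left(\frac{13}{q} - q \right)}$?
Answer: $\frac{21479386937}{224516} \approx 95670.0$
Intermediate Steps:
$F{\left(n \right)} = 14 + n^{2}$ ($F{\left(n \right)} = n^{2} + 14 = 14 + n^{2}$)
$X{\left(q \right)} = 14 + q + \left(- q + \frac{13}{q}\right)^{2}$ ($X{\left(q \right)} = q + \left(14 + \left(\frac{13}{q} - q\right)^{2}\right) = q + \left(14 + \left(- q + \frac{13}{q}\right)^{2}\right) = 14 + q + \left(- q + \frac{13}{q}\right)^{2}$)
$\left(X{\left(-74 \right)} + 91276\right) + \frac{19 + 5}{25 + 16} \cdot 46 \left(-37\right) = \left(\left(14 - 74 + \frac{\left(-13 + \left(-74\right)^{2}\right)^{2}}{5476}\right) + 91276\right) + \frac{19 + 5}{25 + 16} \cdot 46 \left(-37\right) = \left(\left(14 - 74 + \frac{\left(-13 + 5476\right)^{2}}{5476}\right) + 91276\right) + \frac{24}{41} \cdot 46 \left(-37\right) = \left(\left(14 - 74 + \frac{5463^{2}}{5476}\right) + 91276\right) + 24 \cdot \frac{1}{41} \cdot 46 \left(-37\right) = \left(\left(14 - 74 + \frac{1}{5476} \cdot 29844369\right) + 91276\right) + \frac{24}{41} \cdot 46 \left(-37\right) = \left(\left(14 - 74 + \frac{29844369}{5476}\right) + 91276\right) + \frac{1104}{41} \left(-37\right) = \left(\frac{29515809}{5476} + 91276\right) - \frac{40848}{41} = \frac{529343185}{5476} - \frac{40848}{41} = \frac{21479386937}{224516}$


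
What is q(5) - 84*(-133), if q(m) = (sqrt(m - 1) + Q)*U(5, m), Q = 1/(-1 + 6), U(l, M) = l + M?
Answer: 11194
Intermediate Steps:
U(l, M) = M + l
Q = 1/5 ≈ 0.20000
q(m) = (5 + m)*(1/5 + sqrt(-1 + m)) (q(m) = (sqrt(m - 1) + 1/5)*(m + 5) = (sqrt(-1 + m) + 1/5)*(5 + m) = (1/5 + sqrt(-1 + m))*(5 + m) = (5 + m)*(1/5 + sqrt(-1 + m)))
q(5) - 84*(-133) = (1 + 5*sqrt(-1 + 5))*(5 + 5)/5 - 84*(-133) = (1/5)*(1 + 5*sqrt(4))*10 + 11172 = (1/5)*(1 + 5*2)*10 + 11172 = (1/5)*(1 + 10)*10 + 11172 = (1/5)*11*10 + 11172 = 22 + 11172 = 11194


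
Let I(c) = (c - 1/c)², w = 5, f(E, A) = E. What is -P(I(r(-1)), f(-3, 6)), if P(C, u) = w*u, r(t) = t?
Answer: 15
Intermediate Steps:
P(C, u) = 5*u
-P(I(r(-1)), f(-3, 6)) = -5*(-3) = -1*(-15) = 15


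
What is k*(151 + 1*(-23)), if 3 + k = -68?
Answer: -9088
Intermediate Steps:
k = -71 (k = -3 - 68 = -71)
k*(151 + 1*(-23)) = -71*(151 + 1*(-23)) = -71*(151 - 23) = -71*128 = -9088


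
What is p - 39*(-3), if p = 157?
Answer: 274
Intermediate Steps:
p - 39*(-3) = 157 - 39*(-3) = 157 + 117 = 274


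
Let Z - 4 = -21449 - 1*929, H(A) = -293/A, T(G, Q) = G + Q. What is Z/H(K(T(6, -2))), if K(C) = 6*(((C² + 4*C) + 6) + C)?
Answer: 5638248/293 ≈ 19243.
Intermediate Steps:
K(C) = 36 + 6*C² + 30*C (K(C) = 6*((6 + C² + 4*C) + C) = 6*(6 + C² + 5*C) = 36 + 6*C² + 30*C)
Z = -22374 (Z = 4 + (-21449 - 1*929) = 4 + (-21449 - 929) = 4 - 22378 = -22374)
Z/H(K(T(6, -2))) = -(-805464/293 - 671220*(6 - 2)/293 - 134244*(6 - 2)²/293) = -22374/((-293/(36 + 6*4² + 30*4))) = -22374/((-293/(36 + 6*16 + 120))) = -22374/((-293/(36 + 96 + 120))) = -22374/((-293/252)) = -22374/((-293*1/252)) = -22374/(-293/252) = -22374*(-252/293) = 5638248/293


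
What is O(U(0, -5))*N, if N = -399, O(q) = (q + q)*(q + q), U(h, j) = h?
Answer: 0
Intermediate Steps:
O(q) = 4*q**2 (O(q) = (2*q)*(2*q) = 4*q**2)
O(U(0, -5))*N = (4*0**2)*(-399) = (4*0)*(-399) = 0*(-399) = 0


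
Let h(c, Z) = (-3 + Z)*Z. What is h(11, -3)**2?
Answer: 324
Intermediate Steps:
h(c, Z) = Z*(-3 + Z)
h(11, -3)**2 = (-3*(-3 - 3))**2 = (-3*(-6))**2 = 18**2 = 324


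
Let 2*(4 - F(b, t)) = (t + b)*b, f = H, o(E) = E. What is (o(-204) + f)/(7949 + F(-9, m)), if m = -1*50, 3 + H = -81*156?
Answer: -8562/5125 ≈ -1.6706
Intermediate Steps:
H = -12639 (H = -3 - 81*156 = -3 - 12636 = -12639)
f = -12639
m = -50
F(b, t) = 4 - b*(b + t)/2 (F(b, t) = 4 - (t + b)*b/2 = 4 - (b + t)*b/2 = 4 - b*(b + t)/2)
(o(-204) + f)/(7949 + F(-9, m)) = (-204 - 12639)/(7949 + (4 - ½*(-9)² - ½*(-9)*(-50))) = -12843/(7949 + (4 - ½*81 - 225)) = -12843/(7949 + (4 - 81/2 - 225)) = -12843/(7949 - 523/2) = -12843/15375/2 = -12843*2/15375 = -8562/5125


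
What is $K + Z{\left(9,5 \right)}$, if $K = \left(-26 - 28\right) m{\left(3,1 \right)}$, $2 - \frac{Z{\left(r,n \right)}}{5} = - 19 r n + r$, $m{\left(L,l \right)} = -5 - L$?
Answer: $4672$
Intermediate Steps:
$Z{\left(r,n \right)} = 10 - 5 r + 95 n r$ ($Z{\left(r,n \right)} = 10 - 5 \left(- 19 r n + r\right) = 10 - 5 \left(- 19 n r + r\right) = 10 - 5 \left(r - 19 n r\right) = 10 + \left(- 5 r + 95 n r\right) = 10 - 5 r + 95 n r$)
$K = 432$ ($K = \left(-26 - 28\right) \left(-5 - 3\right) = - 54 \left(-5 - 3\right) = \left(-54\right) \left(-8\right) = 432$)
$K + Z{\left(9,5 \right)} = 432 + \left(10 - 45 + 95 \cdot 5 \cdot 9\right) = 432 + \left(10 - 45 + 4275\right) = 432 + 4240 = 4672$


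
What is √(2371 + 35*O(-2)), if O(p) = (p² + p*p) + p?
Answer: √2581 ≈ 50.804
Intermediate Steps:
O(p) = p + 2*p² (O(p) = (p² + p²) + p = 2*p² + p = p + 2*p²)
√(2371 + 35*O(-2)) = √(2371 + 35*(-2*(1 + 2*(-2)))) = √(2371 + 35*(-2*(1 - 4))) = √(2371 + 35*(-2*(-3))) = √(2371 + 35*6) = √(2371 + 210) = √2581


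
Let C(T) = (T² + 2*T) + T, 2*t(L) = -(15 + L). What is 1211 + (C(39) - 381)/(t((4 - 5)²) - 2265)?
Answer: 2751346/2273 ≈ 1210.4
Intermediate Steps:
t(L) = -15/2 - L/2 (t(L) = (-(15 + L))/2 = (-15 - L)/2 = -15/2 - L/2)
C(T) = T² + 3*T
1211 + (C(39) - 381)/(t((4 - 5)²) - 2265) = 1211 + (39*(3 + 39) - 381)/((-15/2 - (4 - 5)²/2) - 2265) = 1211 + (39*42 - 381)/((-15/2 - ½*(-1)²) - 2265) = 1211 + (1638 - 381)/((-15/2 - ½*1) - 2265) = 1211 + 1257/((-15/2 - ½) - 2265) = 1211 + 1257/(-8 - 2265) = 1211 + 1257/(-2273) = 1211 + 1257*(-1/2273) = 1211 - 1257/2273 = 2751346/2273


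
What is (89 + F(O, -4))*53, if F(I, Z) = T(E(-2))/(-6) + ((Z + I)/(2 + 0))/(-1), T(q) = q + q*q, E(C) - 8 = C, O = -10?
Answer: 4717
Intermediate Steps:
E(C) = 8 + C
T(q) = q + q²
F(I, Z) = -7 - I/2 - Z/2 (F(I, Z) = ((8 - 2)*(1 + (8 - 2)))/(-6) + ((Z + I)/(2 + 0))/(-1) = (6*(1 + 6))*(-⅙) + ((I + Z)/2)*(-1) = (6*7)*(-⅙) + ((I + Z)*(½))*(-1) = 42*(-⅙) + (I/2 + Z/2)*(-1) = -7 + (-I/2 - Z/2) = -7 - I/2 - Z/2)
(89 + F(O, -4))*53 = (89 + (-7 - ½*(-10) - ½*(-4)))*53 = (89 + (-7 + 5 + 2))*53 = (89 + 0)*53 = 89*53 = 4717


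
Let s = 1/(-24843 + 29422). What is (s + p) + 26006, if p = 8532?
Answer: 158149503/4579 ≈ 34538.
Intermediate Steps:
s = 1/4579 ≈ 0.00021839
(s + p) + 26006 = (1/4579 + 8532) + 26006 = 39068029/4579 + 26006 = 158149503/4579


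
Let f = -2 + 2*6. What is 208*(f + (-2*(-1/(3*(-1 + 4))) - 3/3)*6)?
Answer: 3328/3 ≈ 1109.3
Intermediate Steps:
f = 10 (f = -2 + 12 = 10)
208*(f + (-2*(-1/(3*(-1 + 4))) - 3/3)*6) = 208*(10 + (-2*(-1/(3*(-1 + 4))) - 3/3)*6) = 208*(10 + (-2/(3*(-3)) - 3*⅓)*6) = 208*(10 + (-2/(-9) - 1)*6) = 208*(10 + (-2*(-⅑) - 1)*6) = 208*(10 + (2/9 - 1)*6) = 208*(10 - 7/9*6) = 208*(10 - 14/3) = 208*(16/3) = 3328/3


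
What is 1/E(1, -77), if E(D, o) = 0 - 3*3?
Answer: -1/9 ≈ -0.11111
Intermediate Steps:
E(D, o) = -9 (E(D, o) = 0 - 9 = -9)
1/E(1, -77) = 1/(-9) = -1/9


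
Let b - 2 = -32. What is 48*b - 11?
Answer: -1451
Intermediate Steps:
b = -30 (b = 2 - 32 = -30)
48*b - 11 = 48*(-30) - 11 = -1440 - 11 = -1451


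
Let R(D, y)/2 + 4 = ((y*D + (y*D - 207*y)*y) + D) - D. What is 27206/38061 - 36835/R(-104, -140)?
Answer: 332283743063/462901231368 ≈ 0.71783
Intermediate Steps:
R(D, y) = -8 + 2*D*y + 2*y*(-207*y + D*y) (R(D, y) = -8 + 2*(((y*D + (y*D - 207*y)*y) + D) - D) = -8 + 2*(((D*y + (D*y - 207*y)*y) + D) - D) = -8 + 2*(((D*y + (-207*y + D*y)*y) + D) - D) = -8 + 2*(((D*y + y*(-207*y + D*y)) + D) - D) = -8 + 2*((D + D*y + y*(-207*y + D*y)) - D) = -8 + 2*(D*y + y*(-207*y + D*y)) = -8 + (2*D*y + 2*y*(-207*y + D*y)) = -8 + 2*D*y + 2*y*(-207*y + D*y))
27206/38061 - 36835/R(-104, -140) = 27206/38061 - 36835/(-8 - 414*(-140)² + 2*(-104)*(-140) + 2*(-104)*(-140)²) = 27206*(1/38061) - 36835/(-8 - 414*19600 + 29120 + 2*(-104)*19600) = 27206/38061 - 36835/(-8 - 8114400 + 29120 - 4076800) = 27206/38061 - 36835/(-12162088) = 27206/38061 - 36835*(-1/12162088) = 27206/38061 + 36835/12162088 = 332283743063/462901231368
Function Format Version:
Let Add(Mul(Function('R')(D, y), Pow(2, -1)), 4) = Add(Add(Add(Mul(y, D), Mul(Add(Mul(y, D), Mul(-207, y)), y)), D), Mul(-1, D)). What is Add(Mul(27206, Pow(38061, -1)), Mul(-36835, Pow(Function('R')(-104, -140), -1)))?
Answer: Rational(332283743063, 462901231368) ≈ 0.71783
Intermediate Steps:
Function('R')(D, y) = Add(-8, Mul(2, D, y), Mul(2, y, Add(Mul(-207, y), Mul(D, y)))) (Function('R')(D, y) = Add(-8, Mul(2, Add(Add(Add(Mul(y, D), Mul(Add(Mul(y, D), Mul(-207, y)), y)), D), Mul(-1, D)))) = Add(-8, Mul(2, Add(Add(Add(Mul(D, y), Mul(Add(Mul(D, y), Mul(-207, y)), y)), D), Mul(-1, D)))) = Add(-8, Mul(2, Add(Add(Add(Mul(D, y), Mul(Add(Mul(-207, y), Mul(D, y)), y)), D), Mul(-1, D)))) = Add(-8, Mul(2, Add(Add(Add(Mul(D, y), Mul(y, Add(Mul(-207, y), Mul(D, y)))), D), Mul(-1, D)))) = Add(-8, Mul(2, Add(Add(D, Mul(D, y), Mul(y, Add(Mul(-207, y), Mul(D, y)))), Mul(-1, D)))) = Add(-8, Mul(2, Add(Mul(D, y), Mul(y, Add(Mul(-207, y), Mul(D, y)))))) = Add(-8, Add(Mul(2, D, y), Mul(2, y, Add(Mul(-207, y), Mul(D, y))))) = Add(-8, Mul(2, D, y), Mul(2, y, Add(Mul(-207, y), Mul(D, y)))))
Add(Mul(27206, Pow(38061, -1)), Mul(-36835, Pow(Function('R')(-104, -140), -1))) = Add(Mul(27206, Pow(38061, -1)), Mul(-36835, Pow(Add(-8, Mul(-414, Pow(-140, 2)), Mul(2, -104, -140), Mul(2, -104, Pow(-140, 2))), -1))) = Add(Mul(27206, Rational(1, 38061)), Mul(-36835, Pow(Add(-8, Mul(-414, 19600), 29120, Mul(2, -104, 19600)), -1))) = Add(Rational(27206, 38061), Mul(-36835, Pow(Add(-8, -8114400, 29120, -4076800), -1))) = Add(Rational(27206, 38061), Mul(-36835, Pow(-12162088, -1))) = Add(Rational(27206, 38061), Mul(-36835, Rational(-1, 12162088))) = Add(Rational(27206, 38061), Rational(36835, 12162088)) = Rational(332283743063, 462901231368)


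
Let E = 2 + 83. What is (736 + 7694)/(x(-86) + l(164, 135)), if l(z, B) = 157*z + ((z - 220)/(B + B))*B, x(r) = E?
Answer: 1686/5161 ≈ 0.32668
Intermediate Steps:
E = 85
x(r) = 85
l(z, B) = -110 + 315*z/2 (l(z, B) = 157*z + ((-220 + z)/((2*B)))*B = 157*z + ((-220 + z)*(1/(2*B)))*B = 157*z + ((-220 + z)/(2*B))*B = 157*z + (-110 + z/2) = -110 + 315*z/2)
(736 + 7694)/(x(-86) + l(164, 135)) = (736 + 7694)/(85 + (-110 + (315/2)*164)) = 8430/(85 + (-110 + 25830)) = 8430/(85 + 25720) = 8430/25805 = 8430*(1/25805) = 1686/5161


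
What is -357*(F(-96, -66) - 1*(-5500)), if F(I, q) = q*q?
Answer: -3518592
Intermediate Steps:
F(I, q) = q**2
-357*(F(-96, -66) - 1*(-5500)) = -357*((-66)**2 - 1*(-5500)) = -357*(4356 + 5500) = -357*9856 = -3518592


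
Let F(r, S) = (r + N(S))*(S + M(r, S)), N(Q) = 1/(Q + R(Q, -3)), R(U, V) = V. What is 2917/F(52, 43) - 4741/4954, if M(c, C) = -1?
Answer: 81829919/216494754 ≈ 0.37798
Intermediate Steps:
N(Q) = 1/(-3 + Q) (N(Q) = 1/(Q - 3) = 1/(-3 + Q))
F(r, S) = (-1 + S)*(r + 1/(-3 + S)) (F(r, S) = (r + 1/(-3 + S))*(S - 1) = (r + 1/(-3 + S))*(-1 + S) = (-1 + S)*(r + 1/(-3 + S)))
2917/F(52, 43) - 4741/4954 = 2917/(((-1 + 43 + 52*(-1 + 43)*(-3 + 43))/(-3 + 43))) - 4741/4954 = 2917/(((-1 + 43 + 52*42*40)/40)) - 4741*1/4954 = 2917/(((-1 + 43 + 87360)/40)) - 4741/4954 = 2917/(((1/40)*87402)) - 4741/4954 = 2917/(43701/20) - 4741/4954 = 2917*(20/43701) - 4741/4954 = 58340/43701 - 4741/4954 = 81829919/216494754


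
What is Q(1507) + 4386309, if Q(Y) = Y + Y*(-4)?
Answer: 4381788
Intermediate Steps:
Q(Y) = -3*Y (Q(Y) = Y - 4*Y = -3*Y)
Q(1507) + 4386309 = -3*1507 + 4386309 = -4521 + 4386309 = 4381788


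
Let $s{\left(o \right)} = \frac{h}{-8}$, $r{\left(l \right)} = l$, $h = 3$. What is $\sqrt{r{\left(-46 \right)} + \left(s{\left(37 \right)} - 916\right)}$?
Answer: $\frac{i \sqrt{15398}}{4} \approx 31.022 i$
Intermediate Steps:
$s{\left(o \right)} = - \frac{3}{8}$ ($s{\left(o \right)} = \frac{3}{-8} = 3 \left(- \frac{1}{8}\right) = - \frac{3}{8}$)
$\sqrt{r{\left(-46 \right)} + \left(s{\left(37 \right)} - 916\right)} = \sqrt{-46 - \frac{7331}{8}} = \sqrt{- \frac{7699}{8}} = \frac{i \sqrt{15398}}{4}$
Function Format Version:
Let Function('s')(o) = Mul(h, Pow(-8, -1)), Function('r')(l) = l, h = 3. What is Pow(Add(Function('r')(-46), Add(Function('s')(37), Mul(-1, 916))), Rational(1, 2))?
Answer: Mul(Rational(1, 4), I, Pow(15398, Rational(1, 2))) ≈ Mul(31.022, I)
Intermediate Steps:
Function('s')(o) = Rational(-3, 8) (Function('s')(o) = Mul(3, Pow(-8, -1)) = Mul(3, Rational(-1, 8)) = Rational(-3, 8))
Pow(Add(Function('r')(-46), Add(Function('s')(37), Mul(-1, 916))), Rational(1, 2)) = Pow(Add(-46, Add(Rational(-3, 8), Mul(-1, 916))), Rational(1, 2)) = Pow(Add(-46, Add(Rational(-3, 8), -916)), Rational(1, 2)) = Pow(Add(-46, Rational(-7331, 8)), Rational(1, 2)) = Pow(Rational(-7699, 8), Rational(1, 2)) = Mul(Rational(1, 4), I, Pow(15398, Rational(1, 2)))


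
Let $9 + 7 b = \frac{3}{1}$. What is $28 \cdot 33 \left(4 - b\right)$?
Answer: $4488$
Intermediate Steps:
$b = - \frac{6}{7}$ ($b = - \frac{9}{7} + \frac{3 \cdot 1^{-1}}{7} = - \frac{9}{7} + \frac{3 \cdot 1}{7} = - \frac{9}{7} + \frac{1}{7} \cdot 3 = - \frac{9}{7} + \frac{3}{7} = - \frac{6}{7} \approx -0.85714$)
$28 \cdot 33 \left(4 - b\right) = 28 \cdot 33 \left(4 - - \frac{6}{7}\right) = 924 \left(4 + \frac{6}{7}\right) = 924 \cdot \frac{34}{7} = 4488$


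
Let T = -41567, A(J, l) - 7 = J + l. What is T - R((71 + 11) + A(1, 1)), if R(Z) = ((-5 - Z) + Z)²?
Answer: -41592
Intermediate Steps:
A(J, l) = 7 + J + l (A(J, l) = 7 + (J + l) = 7 + J + l)
R(Z) = 25 (R(Z) = (-5)² = 25)
T - R((71 + 11) + A(1, 1)) = -41567 - 1*25 = -41567 - 25 = -41592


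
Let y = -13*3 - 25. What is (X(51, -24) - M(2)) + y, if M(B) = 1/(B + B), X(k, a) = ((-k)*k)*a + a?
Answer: 249343/4 ≈ 62336.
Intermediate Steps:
X(k, a) = a - a*k² (X(k, a) = (-k²)*a + a = -a*k² + a = a - a*k²)
M(B) = 1/(2*B)
y = -64 (y = -39 - 25 = -64)
(X(51, -24) - M(2)) + y = (-24*(1 - 1*51²) - 1/(2*2)) - 64 = (-24*(1 - 1*2601) - 1/(2*2)) - 64 = (-24*(1 - 2601) - 1*¼) - 64 = (-24*(-2600) - ¼) - 64 = (62400 - ¼) - 64 = 249599/4 - 64 = 249343/4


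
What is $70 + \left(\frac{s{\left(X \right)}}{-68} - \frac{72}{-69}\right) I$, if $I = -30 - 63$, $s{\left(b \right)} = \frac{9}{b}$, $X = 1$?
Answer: $- \frac{23045}{1564} \approx -14.735$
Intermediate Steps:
$I = -93$
$70 + \left(\frac{s{\left(X \right)}}{-68} - \frac{72}{-69}\right) I = 70 + \left(\frac{9 \cdot 1^{-1}}{-68} - \frac{72}{-69}\right) \left(-93\right) = 70 + \left(9 \cdot 1 \left(- \frac{1}{68}\right) - - \frac{24}{23}\right) \left(-93\right) = 70 + \left(9 \left(- \frac{1}{68}\right) + \frac{24}{23}\right) \left(-93\right) = 70 + \left(- \frac{9}{68} + \frac{24}{23}\right) \left(-93\right) = 70 + \frac{1425}{1564} \left(-93\right) = 70 - \frac{132525}{1564} = - \frac{23045}{1564}$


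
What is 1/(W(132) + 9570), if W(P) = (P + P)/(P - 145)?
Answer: 13/124146 ≈ 0.00010472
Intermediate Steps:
W(P) = 2*P/(-145 + P) (W(P) = (2*P)/(-145 + P) = 2*P/(-145 + P))
1/(W(132) + 9570) = 1/(2*132/(-145 + 132) + 9570) = 1/(2*132/(-13) + 9570) = 1/(2*132*(-1/13) + 9570) = 1/(-264/13 + 9570) = 1/(124146/13) = 13/124146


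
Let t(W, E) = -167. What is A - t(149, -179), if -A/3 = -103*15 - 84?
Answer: 5054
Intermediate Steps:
A = 4887 (A = -3*(-103*15 - 84) = -3*(-1545 - 84) = -3*(-1629) = 4887)
A - t(149, -179) = 4887 - 1*(-167) = 4887 + 167 = 5054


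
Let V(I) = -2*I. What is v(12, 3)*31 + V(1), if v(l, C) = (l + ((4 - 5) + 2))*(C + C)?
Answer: 2416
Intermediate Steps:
v(l, C) = 2*C*(1 + l) (v(l, C) = (l + (-1 + 2))*(2*C) = (l + 1)*(2*C) = (1 + l)*(2*C) = 2*C*(1 + l))
v(12, 3)*31 + V(1) = (2*3*(1 + 12))*31 - 2*1 = (2*3*13)*31 - 2 = 78*31 - 2 = 2418 - 2 = 2416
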